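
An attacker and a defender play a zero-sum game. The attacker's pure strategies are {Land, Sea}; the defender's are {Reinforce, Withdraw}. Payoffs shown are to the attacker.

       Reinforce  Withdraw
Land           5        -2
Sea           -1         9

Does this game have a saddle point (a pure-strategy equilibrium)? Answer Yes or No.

Row minima: Land → -2, Sea → -1; maximin = -1.
Column maxima: Reinforce → 5, Withdraw → 9; minimax = 5.
-1 ≠ 5, so no pure-strategy equilibrium exists.

No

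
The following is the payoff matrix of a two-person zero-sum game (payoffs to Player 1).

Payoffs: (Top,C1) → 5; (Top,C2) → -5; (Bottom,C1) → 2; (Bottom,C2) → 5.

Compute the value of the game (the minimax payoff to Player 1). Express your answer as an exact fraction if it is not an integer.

Row minima: Top → -5, Bottom → 2; maximin = 2.
Column maxima: C1 → 5, C2 → 5; minimax = 5.
2 ≠ 5, so there is no saddle point; optimal play is mixed.
Let Player 1 play Top with probability p. Expected payoff against C1: 5p + 2(1−p) = 3p + 2; against C2: (-5)p + 5(1−p) = −10p + 5.
Setting these equal: 3p + 2 = −10p + 5 ⇒ 13p = 3 ⇒ p = 3/13, and the value is (3)·(3/13) + 2 = 35/13.
For Player 2: with q = P(C1), equating Top's and Bottom's payoffs gives 10q − 5 = −3q + 5 ⇒ q = 10/13.

35/13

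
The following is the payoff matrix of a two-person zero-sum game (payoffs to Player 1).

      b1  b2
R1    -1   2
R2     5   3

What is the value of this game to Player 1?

Row minima: R1 → -1, R2 → 3; maximin = 3.
Column maxima: b1 → 5, b2 → 3; minimax = 3.
Since maximin = minimax = 3, there is a saddle point and the value is 3.

3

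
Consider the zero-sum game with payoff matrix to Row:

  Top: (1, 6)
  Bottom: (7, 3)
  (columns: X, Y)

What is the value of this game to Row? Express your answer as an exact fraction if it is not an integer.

13/3

Row minima: Top → 1, Bottom → 3; maximin = 3.
Column maxima: X → 7, Y → 6; minimax = 6.
3 ≠ 6, so there is no saddle point; optimal play is mixed.
Let Row play Top with probability p. Expected payoff against X: 1p + 7(1−p) = −6p + 7; against Y: 6p + 3(1−p) = 3p + 3.
Setting these equal: −6p + 7 = 3p + 3 ⇒ −9p = -4 ⇒ p = 4/9, and the value is (-6)·(4/9) + 7 = 13/3.
For Column: with q = P(X), equating Top's and Bottom's payoffs gives −5q + 6 = 4q + 3 ⇒ q = 1/3.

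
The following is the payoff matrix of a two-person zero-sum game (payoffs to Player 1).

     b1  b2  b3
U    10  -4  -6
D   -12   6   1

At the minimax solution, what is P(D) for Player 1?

16/29

Row minima: U → -6, D → -12; maximin = -6.
Column maxima: b1 → 10, b2 → 6, b3 → 1; minimax = 1.
-6 ≠ 1, so there is no saddle point; optimal play is mixed.
b2 is strictly dominated by b3 (it gives Player 1 strictly more in every row), so Player 2 never plays it.
On the remaining 2×2 (U, D vs b1, b3):
Let Player 1 play U with probability p. Expected payoff against b1: 10p + (-12)(1−p) = 22p − 12; against b3: (-6)p + 1(1−p) = −7p + 1.
Setting these equal: 22p − 12 = −7p + 1 ⇒ 29p = 13 ⇒ p = 13/29, and the value is (22)·(13/29) − 12 = -62/29.
For Player 2: with q = P(b1), equating U's and D's payoffs gives 16q − 6 = −13q + 1 ⇒ q = 7/29.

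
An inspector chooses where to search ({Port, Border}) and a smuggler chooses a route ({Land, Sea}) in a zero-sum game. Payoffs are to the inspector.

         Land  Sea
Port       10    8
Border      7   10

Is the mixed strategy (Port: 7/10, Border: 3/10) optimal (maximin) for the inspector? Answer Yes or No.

No

Against Land this mix gives (7/10)·10 + (3/10)·7 = 91/10.
Against Sea this mix gives (7/10)·8 + (3/10)·10 = 43/5.
The smuggler will play Sea, holding the inspector to 43/5. Shifting weight toward the row that does better against Sea would raise this floor (the equalizing mix achieves 44/5 against both Sea and Land), so the proposed strategy is not optimal.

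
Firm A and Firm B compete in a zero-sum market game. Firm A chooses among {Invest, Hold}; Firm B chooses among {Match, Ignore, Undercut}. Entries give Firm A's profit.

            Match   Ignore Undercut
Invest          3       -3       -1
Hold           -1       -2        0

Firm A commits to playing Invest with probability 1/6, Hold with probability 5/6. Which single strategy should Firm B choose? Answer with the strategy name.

Ignore

If Firm B plays Match, Firm A's expected payoff is (1/6)·3 + (5/6)·(-1) = -1/3.
If Firm B plays Ignore, Firm A's expected payoff is (1/6)·(-3) + (5/6)·(-2) = -13/6.
If Firm B plays Undercut, Firm A's expected payoff is (1/6)·(-1) + (5/6)·0 = -1/6.
Firm B minimizes Firm A's payoff; the smallest is -13/6, so the best response is Ignore.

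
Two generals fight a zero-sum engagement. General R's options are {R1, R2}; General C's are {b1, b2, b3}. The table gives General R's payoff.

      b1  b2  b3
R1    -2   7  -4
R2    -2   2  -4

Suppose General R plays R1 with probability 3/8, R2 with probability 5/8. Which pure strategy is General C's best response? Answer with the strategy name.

b3

If General C plays b1, General R's expected payoff is (3/8)·(-2) + (5/8)·(-2) = -2.
If General C plays b2, General R's expected payoff is (3/8)·7 + (5/8)·2 = 31/8.
If General C plays b3, General R's expected payoff is (3/8)·(-4) + (5/8)·(-4) = -4.
General C minimizes General R's payoff; the smallest is -4, so the best response is b3.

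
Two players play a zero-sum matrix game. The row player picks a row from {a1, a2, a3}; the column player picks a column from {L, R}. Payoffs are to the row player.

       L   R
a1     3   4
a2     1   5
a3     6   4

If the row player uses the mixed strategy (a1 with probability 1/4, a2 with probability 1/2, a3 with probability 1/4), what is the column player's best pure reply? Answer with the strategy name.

L

If the column player plays L, the row player's expected payoff is (1/4)·3 + (1/2)·1 + (1/4)·6 = 11/4.
If the column player plays R, the row player's expected payoff is (1/4)·4 + (1/2)·5 + (1/4)·4 = 9/2.
The column player minimizes the row player's payoff; the smallest is 11/4, so the best response is L.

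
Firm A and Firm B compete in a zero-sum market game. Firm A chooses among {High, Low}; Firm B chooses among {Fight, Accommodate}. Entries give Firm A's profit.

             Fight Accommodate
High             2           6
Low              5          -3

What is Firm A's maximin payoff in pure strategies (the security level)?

Row minima: High → 2, Low → -3.
The best of these is 2.

2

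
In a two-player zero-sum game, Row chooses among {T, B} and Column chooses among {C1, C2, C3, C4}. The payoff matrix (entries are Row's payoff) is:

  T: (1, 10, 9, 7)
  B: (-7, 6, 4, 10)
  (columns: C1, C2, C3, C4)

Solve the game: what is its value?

Row minima: T → 1, B → -7; maximin = 1.
Column maxima: C1 → 1, C2 → 10, C3 → 9, C4 → 10; minimax = 1.
Since maximin = minimax = 1, there is a saddle point and the value is 1.

1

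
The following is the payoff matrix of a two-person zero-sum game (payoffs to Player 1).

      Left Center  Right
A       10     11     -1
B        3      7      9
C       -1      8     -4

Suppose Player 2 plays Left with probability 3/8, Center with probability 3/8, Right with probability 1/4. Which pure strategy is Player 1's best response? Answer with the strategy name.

A

Expected payoff of A: (3/8)·10 + (3/8)·11 + (1/4)·(-1) = 61/8.
Expected payoff of B: (3/8)·3 + (3/8)·7 + (1/4)·9 = 6.
Expected payoff of C: (3/8)·(-1) + (3/8)·8 + (1/4)·(-4) = 13/8.
The largest is 61/8, so Player 1's best response is A.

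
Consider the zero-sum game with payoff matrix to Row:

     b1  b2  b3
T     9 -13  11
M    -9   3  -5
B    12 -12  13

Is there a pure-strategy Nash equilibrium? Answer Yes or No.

Row minima: T → -13, M → -9, B → -12; maximin = -9.
Column maxima: b1 → 12, b2 → 3, b3 → 13; minimax = 3.
-9 ≠ 3, so no pure-strategy equilibrium exists.

No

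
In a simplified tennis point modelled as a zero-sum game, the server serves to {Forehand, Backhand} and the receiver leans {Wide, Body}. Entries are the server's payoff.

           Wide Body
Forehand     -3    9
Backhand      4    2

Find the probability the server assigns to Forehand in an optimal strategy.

Row minima: Forehand → -3, Backhand → 2; maximin = 2.
Column maxima: Wide → 4, Body → 9; minimax = 4.
2 ≠ 4, so there is no saddle point; optimal play is mixed.
Let the server play Forehand with probability p. Expected payoff against Wide: (-3)p + 4(1−p) = −7p + 4; against Body: 9p + 2(1−p) = 7p + 2.
Setting these equal: −7p + 4 = 7p + 2 ⇒ −14p = -2 ⇒ p = 1/7, and the value is (-7)·(1/7) + 4 = 3.
For the receiver: with q = P(Wide), equating Forehand's and Backhand's payoffs gives −12q + 9 = 2q + 2 ⇒ q = 1/2.

1/7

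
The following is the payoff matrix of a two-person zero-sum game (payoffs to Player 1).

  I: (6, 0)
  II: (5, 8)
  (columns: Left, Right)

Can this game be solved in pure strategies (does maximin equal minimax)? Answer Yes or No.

Row minima: I → 0, II → 5; maximin = 5.
Column maxima: Left → 6, Right → 8; minimax = 6.
5 ≠ 6, so no pure-strategy equilibrium exists.

No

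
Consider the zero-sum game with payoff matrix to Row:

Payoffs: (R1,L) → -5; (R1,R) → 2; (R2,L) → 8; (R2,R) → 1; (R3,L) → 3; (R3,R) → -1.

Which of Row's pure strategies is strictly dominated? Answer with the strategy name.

R3

R2 gives a strictly higher payoff than R3 against every column: 8 > 3, 1 > -1.
So R3 is strictly dominated and Row never plays it.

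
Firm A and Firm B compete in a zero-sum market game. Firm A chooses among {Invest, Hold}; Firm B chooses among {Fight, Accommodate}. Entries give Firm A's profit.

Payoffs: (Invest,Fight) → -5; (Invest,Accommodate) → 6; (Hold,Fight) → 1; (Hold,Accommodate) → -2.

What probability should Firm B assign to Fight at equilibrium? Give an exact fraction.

Row minima: Invest → -5, Hold → -2; maximin = -2.
Column maxima: Fight → 1, Accommodate → 6; minimax = 1.
-2 ≠ 1, so there is no saddle point; optimal play is mixed.
Let Firm A play Invest with probability p. Expected payoff against Fight: (-5)p + 1(1−p) = −6p + 1; against Accommodate: 6p + (-2)(1−p) = 8p − 2.
Setting these equal: −6p + 1 = 8p − 2 ⇒ −14p = -3 ⇒ p = 3/14, and the value is (-6)·(3/14) + 1 = -2/7.
For Firm B: with q = P(Fight), equating Invest's and Hold's payoffs gives −11q + 6 = 3q − 2 ⇒ q = 4/7.

4/7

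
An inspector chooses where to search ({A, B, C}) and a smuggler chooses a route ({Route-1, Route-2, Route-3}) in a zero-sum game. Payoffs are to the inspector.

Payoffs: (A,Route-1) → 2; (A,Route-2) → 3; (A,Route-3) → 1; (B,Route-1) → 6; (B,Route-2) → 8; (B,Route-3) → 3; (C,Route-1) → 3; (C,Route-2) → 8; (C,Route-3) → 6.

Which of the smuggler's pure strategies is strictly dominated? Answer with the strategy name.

Route-2

Route-1 holds the inspector's payoff strictly below Route-2 in every row: 2 < 3, 6 < 8, 3 < 8.
So Route-2 is strictly dominated for the smuggler.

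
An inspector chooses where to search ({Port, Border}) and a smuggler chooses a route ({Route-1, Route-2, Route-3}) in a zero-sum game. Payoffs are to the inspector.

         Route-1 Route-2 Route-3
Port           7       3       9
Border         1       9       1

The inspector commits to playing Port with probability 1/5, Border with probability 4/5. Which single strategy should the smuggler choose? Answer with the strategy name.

If the smuggler plays Route-1, the inspector's expected payoff is (1/5)·7 + (4/5)·1 = 11/5.
If the smuggler plays Route-2, the inspector's expected payoff is (1/5)·3 + (4/5)·9 = 39/5.
If the smuggler plays Route-3, the inspector's expected payoff is (1/5)·9 + (4/5)·1 = 13/5.
The smuggler minimizes the inspector's payoff; the smallest is 11/5, so the best response is Route-1.

Route-1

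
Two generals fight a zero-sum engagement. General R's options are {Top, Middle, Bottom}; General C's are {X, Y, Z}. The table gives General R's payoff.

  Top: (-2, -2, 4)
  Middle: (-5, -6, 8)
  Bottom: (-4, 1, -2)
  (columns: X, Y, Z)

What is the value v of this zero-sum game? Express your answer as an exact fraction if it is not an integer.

-2

Row minima: Top → -2, Middle → -6, Bottom → -4; maximin = -2.
Column maxima: X → -2, Y → 1, Z → 8; minimax = -2.
Since maximin = minimax = -2, there is a saddle point and the value is -2.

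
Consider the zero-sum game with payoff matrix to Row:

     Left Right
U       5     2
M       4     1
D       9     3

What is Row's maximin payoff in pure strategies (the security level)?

3

Row minima: U → 2, M → 1, D → 3.
The best of these is 3.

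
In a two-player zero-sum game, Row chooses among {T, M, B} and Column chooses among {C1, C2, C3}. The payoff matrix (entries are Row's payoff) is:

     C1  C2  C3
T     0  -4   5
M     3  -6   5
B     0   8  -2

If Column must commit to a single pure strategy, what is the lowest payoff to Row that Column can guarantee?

Column maxima: C1 → 3, C2 → 8, C3 → 5.
The smallest of these is 3.

3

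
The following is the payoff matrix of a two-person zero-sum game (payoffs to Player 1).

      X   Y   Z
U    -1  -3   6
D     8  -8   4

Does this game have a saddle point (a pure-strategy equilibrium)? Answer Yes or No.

Row minima: U → -3, D → -8; maximin = -3.
Column maxima: X → 8, Y → -3, Z → 6; minimax = -3.
maximin = minimax = -3, so a saddle point exists.

Yes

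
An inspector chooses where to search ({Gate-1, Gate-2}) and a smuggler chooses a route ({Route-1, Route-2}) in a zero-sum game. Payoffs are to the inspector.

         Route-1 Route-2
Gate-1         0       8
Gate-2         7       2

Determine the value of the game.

Row minima: Gate-1 → 0, Gate-2 → 2; maximin = 2.
Column maxima: Route-1 → 7, Route-2 → 8; minimax = 7.
2 ≠ 7, so there is no saddle point; optimal play is mixed.
Let the inspector play Gate-1 with probability p. Expected payoff against Route-1: 0p + 7(1−p) = −7p + 7; against Route-2: 8p + 2(1−p) = 6p + 2.
Setting these equal: −7p + 7 = 6p + 2 ⇒ −13p = -5 ⇒ p = 5/13, and the value is (-7)·(5/13) + 7 = 56/13.
For the smuggler: with q = P(Route-1), equating Gate-1's and Gate-2's payoffs gives −8q + 8 = 5q + 2 ⇒ q = 6/13.

56/13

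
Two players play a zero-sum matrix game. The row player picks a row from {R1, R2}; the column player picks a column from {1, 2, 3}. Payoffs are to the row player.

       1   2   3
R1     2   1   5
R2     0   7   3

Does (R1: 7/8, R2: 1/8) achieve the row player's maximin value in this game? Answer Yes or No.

Yes

Against 1 this mix gives (7/8)·2 + (1/8)·0 = 7/4.
Against 2 this mix gives (7/8)·1 + (1/8)·7 = 7/4.
Against 3 this mix gives (7/8)·5 + (1/8)·3 = 19/4.
All of the column player's active replies (1, 2) yield 7/4, and no column does worse for the row player. The mix makes the column player indifferent and guarantees 7/4, so it is optimal.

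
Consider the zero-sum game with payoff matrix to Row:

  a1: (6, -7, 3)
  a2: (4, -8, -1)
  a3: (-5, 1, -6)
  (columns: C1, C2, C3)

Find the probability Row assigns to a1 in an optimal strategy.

Row minima: a1 → -7, a2 → -8, a3 → -6; maximin = -6.
Column maxima: C1 → 6, C2 → 1, C3 → 3; minimax = 1.
-6 ≠ 1, so there is no saddle point; optimal play is mixed.
a2 is strictly dominated by a1, so Row never plays it.
C1 is strictly dominated by C3 (it gives Row strictly more in every row), so Column never plays it.
On the remaining 2×2 (a1, a3 vs C2, C3):
Let Row play a1 with probability p. Expected payoff against C2: (-7)p + 1(1−p) = −8p + 1; against C3: 3p + (-6)(1−p) = 9p − 6.
Setting these equal: −8p + 1 = 9p − 6 ⇒ −17p = -7 ⇒ p = 7/17, and the value is (-8)·(7/17) + 1 = -39/17.
For Column: with q = P(C2), equating a1's and a3's payoffs gives −10q + 3 = 7q − 6 ⇒ q = 9/17.

7/17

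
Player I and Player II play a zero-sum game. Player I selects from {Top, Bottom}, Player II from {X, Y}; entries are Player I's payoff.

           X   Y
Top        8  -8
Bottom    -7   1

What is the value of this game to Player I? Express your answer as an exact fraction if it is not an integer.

Row minima: Top → -8, Bottom → -7; maximin = -7.
Column maxima: X → 8, Y → 1; minimax = 1.
-7 ≠ 1, so there is no saddle point; optimal play is mixed.
Let Player I play Top with probability p. Expected payoff against X: 8p + (-7)(1−p) = 15p − 7; against Y: (-8)p + 1(1−p) = −9p + 1.
Setting these equal: 15p − 7 = −9p + 1 ⇒ 24p = 8 ⇒ p = 1/3, and the value is (15)·(1/3) − 7 = -2.
For Player II: with q = P(X), equating Top's and Bottom's payoffs gives 16q − 8 = −8q + 1 ⇒ q = 3/8.

-2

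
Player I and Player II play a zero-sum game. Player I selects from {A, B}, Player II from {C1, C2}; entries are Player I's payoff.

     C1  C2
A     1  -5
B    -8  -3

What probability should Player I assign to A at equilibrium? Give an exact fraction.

Row minima: A → -5, B → -8; maximin = -5.
Column maxima: C1 → 1, C2 → -3; minimax = -3.
-5 ≠ -3, so there is no saddle point; optimal play is mixed.
Let Player I play A with probability p. Expected payoff against C1: 1p + (-8)(1−p) = 9p − 8; against C2: (-5)p + (-3)(1−p) = −2p − 3.
Setting these equal: 9p − 8 = −2p − 3 ⇒ 11p = 5 ⇒ p = 5/11, and the value is (9)·(5/11) − 8 = -43/11.
For Player II: with q = P(C1), equating A's and B's payoffs gives 6q − 5 = −5q − 3 ⇒ q = 2/11.

5/11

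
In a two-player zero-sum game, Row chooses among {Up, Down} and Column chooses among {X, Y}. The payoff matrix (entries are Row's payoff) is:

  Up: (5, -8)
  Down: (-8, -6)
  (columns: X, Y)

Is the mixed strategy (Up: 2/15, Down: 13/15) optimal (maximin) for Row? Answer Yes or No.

Yes

Against X this mix gives (2/15)·5 + (13/15)·(-8) = -94/15.
Against Y this mix gives (2/15)·(-8) + (13/15)·(-6) = -94/15.
All of Column's active replies (X, Y) yield -94/15, and no column does worse for Row. The mix makes Column indifferent and guarantees -94/15, so it is optimal.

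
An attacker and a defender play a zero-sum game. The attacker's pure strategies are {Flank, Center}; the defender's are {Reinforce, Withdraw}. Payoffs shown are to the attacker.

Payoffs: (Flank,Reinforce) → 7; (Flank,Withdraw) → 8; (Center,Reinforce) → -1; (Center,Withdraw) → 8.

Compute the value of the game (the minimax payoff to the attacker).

Row minima: Flank → 7, Center → -1; maximin = 7.
Column maxima: Reinforce → 7, Withdraw → 8; minimax = 7.
Since maximin = minimax = 7, there is a saddle point and the value is 7.

7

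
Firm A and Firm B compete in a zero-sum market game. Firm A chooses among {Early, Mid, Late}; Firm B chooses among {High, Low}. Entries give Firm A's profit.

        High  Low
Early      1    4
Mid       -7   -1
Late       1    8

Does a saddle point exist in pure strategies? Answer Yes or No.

Row minima: Early → 1, Mid → -7, Late → 1; maximin = 1.
Column maxima: High → 1, Low → 8; minimax = 1.
maximin = minimax = 1, so a saddle point exists.

Yes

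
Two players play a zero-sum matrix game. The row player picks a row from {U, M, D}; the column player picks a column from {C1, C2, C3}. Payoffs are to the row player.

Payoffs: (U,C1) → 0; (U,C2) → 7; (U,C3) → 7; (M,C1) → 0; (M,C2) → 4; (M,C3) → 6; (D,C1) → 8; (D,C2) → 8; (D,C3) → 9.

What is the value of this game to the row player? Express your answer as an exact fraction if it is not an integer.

8

Row minima: U → 0, M → 0, D → 8; maximin = 8.
Column maxima: C1 → 8, C2 → 8, C3 → 9; minimax = 8.
Since maximin = minimax = 8, there is a saddle point and the value is 8.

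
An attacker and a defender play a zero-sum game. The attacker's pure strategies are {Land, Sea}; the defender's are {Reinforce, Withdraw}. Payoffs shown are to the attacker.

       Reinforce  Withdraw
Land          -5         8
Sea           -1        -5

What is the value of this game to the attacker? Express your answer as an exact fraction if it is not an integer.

Row minima: Land → -5, Sea → -5; maximin = -5.
Column maxima: Reinforce → -1, Withdraw → 8; minimax = -1.
-5 ≠ -1, so there is no saddle point; optimal play is mixed.
Let the attacker play Land with probability p. Expected payoff against Reinforce: (-5)p + (-1)(1−p) = −4p − 1; against Withdraw: 8p + (-5)(1−p) = 13p − 5.
Setting these equal: −4p − 1 = 13p − 5 ⇒ −17p = -4 ⇒ p = 4/17, and the value is (-4)·(4/17) − 1 = -33/17.
For the defender: with q = P(Reinforce), equating Land's and Sea's payoffs gives −13q + 8 = 4q − 5 ⇒ q = 13/17.

-33/17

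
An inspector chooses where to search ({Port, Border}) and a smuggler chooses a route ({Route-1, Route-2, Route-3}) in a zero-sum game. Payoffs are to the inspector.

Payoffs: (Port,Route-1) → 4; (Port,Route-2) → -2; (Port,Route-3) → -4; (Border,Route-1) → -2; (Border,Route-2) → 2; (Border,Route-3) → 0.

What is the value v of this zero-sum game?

-4/5

Row minima: Port → -4, Border → -2; maximin = -2.
Column maxima: Route-1 → 4, Route-2 → 2, Route-3 → 0; minimax = 0.
-2 ≠ 0, so there is no saddle point; optimal play is mixed.
Route-2 is strictly dominated by Route-3 (it gives the inspector strictly more in every row), so the smuggler never plays it.
On the remaining 2×2 (Port, Border vs Route-1, Route-3):
Let the inspector play Port with probability p. Expected payoff against Route-1: 4p + (-2)(1−p) = 6p − 2; against Route-3: (-4)p + 0(1−p) = −4p.
Setting these equal: 6p − 2 = −4p ⇒ 10p = 2 ⇒ p = 1/5, and the value is (6)·(1/5) − 2 = -4/5.
For the smuggler: with q = P(Route-1), equating Port's and Border's payoffs gives 8q − 4 = −2q ⇒ q = 2/5.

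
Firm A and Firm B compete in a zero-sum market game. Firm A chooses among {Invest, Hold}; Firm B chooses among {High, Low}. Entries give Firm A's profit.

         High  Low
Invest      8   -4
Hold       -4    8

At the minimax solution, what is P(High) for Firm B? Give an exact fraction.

1/2

Row minima: Invest → -4, Hold → -4; maximin = -4.
Column maxima: High → 8, Low → 8; minimax = 8.
-4 ≠ 8, so there is no saddle point; optimal play is mixed.
Let Firm A play Invest with probability p. Expected payoff against High: 8p + (-4)(1−p) = 12p − 4; against Low: (-4)p + 8(1−p) = −12p + 8.
Setting these equal: 12p − 4 = −12p + 8 ⇒ 24p = 12 ⇒ p = 1/2, and the value is (12)·(1/2) − 4 = 2.
For Firm B: with q = P(High), equating Invest's and Hold's payoffs gives 12q − 4 = −12q + 8 ⇒ q = 1/2.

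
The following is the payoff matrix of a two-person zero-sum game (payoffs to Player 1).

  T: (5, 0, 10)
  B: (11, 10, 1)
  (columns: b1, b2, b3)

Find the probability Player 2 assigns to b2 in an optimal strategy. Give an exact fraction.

9/19

Row minima: T → 0, B → 1; maximin = 1.
Column maxima: b1 → 11, b2 → 10, b3 → 10; minimax = 10.
1 ≠ 10, so there is no saddle point; optimal play is mixed.
b1 is strictly dominated by b2 (it gives Player 1 strictly more in every row), so Player 2 never plays it.
On the remaining 2×2 (T, B vs b2, b3):
Let Player 1 play T with probability p. Expected payoff against b2: 0p + 10(1−p) = −10p + 10; against b3: 10p + 1(1−p) = 9p + 1.
Setting these equal: −10p + 10 = 9p + 1 ⇒ −19p = -9 ⇒ p = 9/19, and the value is (-10)·(9/19) + 10 = 100/19.
For Player 2: with q = P(b2), equating T's and B's payoffs gives −10q + 10 = 9q + 1 ⇒ q = 9/19.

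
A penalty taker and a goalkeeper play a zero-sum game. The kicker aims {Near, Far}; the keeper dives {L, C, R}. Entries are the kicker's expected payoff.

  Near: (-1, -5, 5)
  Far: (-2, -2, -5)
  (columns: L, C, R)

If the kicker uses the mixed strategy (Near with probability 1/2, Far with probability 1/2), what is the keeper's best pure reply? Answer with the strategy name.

C

If the keeper plays L, the kicker's expected payoff is (1/2)·(-1) + (1/2)·(-2) = -3/2.
If the keeper plays C, the kicker's expected payoff is (1/2)·(-5) + (1/2)·(-2) = -7/2.
If the keeper plays R, the kicker's expected payoff is (1/2)·5 + (1/2)·(-5) = 0.
The keeper minimizes the kicker's payoff; the smallest is -7/2, so the best response is C.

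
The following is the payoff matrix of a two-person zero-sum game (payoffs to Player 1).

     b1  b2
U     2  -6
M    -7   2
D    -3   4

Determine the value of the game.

Row minima: U → -6, M → -7, D → -3; maximin = -3.
Column maxima: b1 → 2, b2 → 4; minimax = 2.
-3 ≠ 2, so there is no saddle point; optimal play is mixed.
M is strictly dominated by D, so Player 1 never plays it.
On the remaining 2×2 (U, D vs b1, b2):
Let Player 1 play U with probability p. Expected payoff against b1: 2p + (-3)(1−p) = 5p − 3; against b2: (-6)p + 4(1−p) = −10p + 4.
Setting these equal: 5p − 3 = −10p + 4 ⇒ 15p = 7 ⇒ p = 7/15, and the value is (5)·(7/15) − 3 = -2/3.
For Player 2: with q = P(b1), equating U's and D's payoffs gives 8q − 6 = −7q + 4 ⇒ q = 2/3.

-2/3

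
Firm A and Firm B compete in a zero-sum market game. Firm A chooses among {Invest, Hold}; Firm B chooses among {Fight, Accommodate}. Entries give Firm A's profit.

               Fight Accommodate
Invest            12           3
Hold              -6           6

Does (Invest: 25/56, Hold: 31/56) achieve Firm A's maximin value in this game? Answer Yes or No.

No

Against Fight this mix gives (25/56)·12 + (31/56)·(-6) = 57/28.
Against Accommodate this mix gives (25/56)·3 + (31/56)·6 = 261/56.
Firm B will play Fight, holding Firm A to 57/28. Shifting weight toward the row that does better against Fight would raise this floor (the equalizing mix achieves 30/7 against both Fight and Accommodate), so the proposed strategy is not optimal.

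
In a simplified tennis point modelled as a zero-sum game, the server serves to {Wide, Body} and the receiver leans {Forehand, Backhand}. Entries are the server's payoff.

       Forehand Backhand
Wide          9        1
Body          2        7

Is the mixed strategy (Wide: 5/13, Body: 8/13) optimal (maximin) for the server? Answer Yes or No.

Against Forehand this mix gives (5/13)·9 + (8/13)·2 = 61/13.
Against Backhand this mix gives (5/13)·1 + (8/13)·7 = 61/13.
All of the receiver's active replies (Forehand, Backhand) yield 61/13, and no column does worse for the server. The mix makes the receiver indifferent and guarantees 61/13, so it is optimal.

Yes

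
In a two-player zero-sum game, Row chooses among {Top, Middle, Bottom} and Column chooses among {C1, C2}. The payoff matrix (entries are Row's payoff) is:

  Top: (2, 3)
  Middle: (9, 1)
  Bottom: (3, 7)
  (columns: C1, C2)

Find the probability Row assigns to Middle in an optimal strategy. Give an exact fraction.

Row minima: Top → 2, Middle → 1, Bottom → 3; maximin = 3.
Column maxima: C1 → 9, C2 → 7; minimax = 7.
3 ≠ 7, so there is no saddle point; optimal play is mixed.
Top is strictly dominated by Bottom, so Row never plays it.
On the remaining 2×2 (Middle, Bottom vs C1, C2):
Let Row play Middle with probability p. Expected payoff against C1: 9p + 3(1−p) = 6p + 3; against C2: 1p + 7(1−p) = −6p + 7.
Setting these equal: 6p + 3 = −6p + 7 ⇒ 12p = 4 ⇒ p = 1/3, and the value is (6)·(1/3) + 3 = 5.
For Column: with q = P(C1), equating Middle's and Bottom's payoffs gives 8q + 1 = −4q + 7 ⇒ q = 1/2.

1/3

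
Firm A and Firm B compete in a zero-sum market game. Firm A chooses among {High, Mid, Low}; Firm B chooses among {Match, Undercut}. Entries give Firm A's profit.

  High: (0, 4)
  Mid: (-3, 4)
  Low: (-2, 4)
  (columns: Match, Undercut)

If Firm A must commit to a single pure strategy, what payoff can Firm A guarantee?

0

Row minima: High → 0, Mid → -3, Low → -2.
The best of these is 0.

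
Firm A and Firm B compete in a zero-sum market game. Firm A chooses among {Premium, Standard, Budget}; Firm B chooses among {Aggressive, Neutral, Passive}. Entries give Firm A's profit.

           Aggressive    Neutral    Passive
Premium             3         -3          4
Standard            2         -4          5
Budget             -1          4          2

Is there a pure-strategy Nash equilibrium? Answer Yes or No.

No

Row minima: Premium → -3, Standard → -4, Budget → -1; maximin = -1.
Column maxima: Aggressive → 3, Neutral → 4, Passive → 5; minimax = 3.
-1 ≠ 3, so no pure-strategy equilibrium exists.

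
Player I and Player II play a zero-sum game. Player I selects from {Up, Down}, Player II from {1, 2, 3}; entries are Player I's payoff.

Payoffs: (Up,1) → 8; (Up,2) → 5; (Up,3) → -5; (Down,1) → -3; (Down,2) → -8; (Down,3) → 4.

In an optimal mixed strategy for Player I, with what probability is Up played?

6/11

Row minima: Up → -5, Down → -8; maximin = -5.
Column maxima: 1 → 8, 2 → 5, 3 → 4; minimax = 4.
-5 ≠ 4, so there is no saddle point; optimal play is mixed.
1 is strictly dominated by 2 (it gives Player I strictly more in every row), so Player II never plays it.
On the remaining 2×2 (Up, Down vs 2, 3):
Let Player I play Up with probability p. Expected payoff against 2: 5p + (-8)(1−p) = 13p − 8; against 3: (-5)p + 4(1−p) = −9p + 4.
Setting these equal: 13p − 8 = −9p + 4 ⇒ 22p = 12 ⇒ p = 6/11, and the value is (13)·(6/11) − 8 = -10/11.
For Player II: with q = P(2), equating Up's and Down's payoffs gives 10q − 5 = −12q + 4 ⇒ q = 9/22.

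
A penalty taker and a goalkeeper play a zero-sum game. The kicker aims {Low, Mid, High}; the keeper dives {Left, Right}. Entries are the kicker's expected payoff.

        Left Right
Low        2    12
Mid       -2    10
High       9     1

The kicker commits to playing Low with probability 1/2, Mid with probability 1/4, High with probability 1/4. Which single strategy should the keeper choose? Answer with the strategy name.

Left

If the keeper plays Left, the kicker's expected payoff is (1/2)·2 + (1/4)·(-2) + (1/4)·9 = 11/4.
If the keeper plays Right, the kicker's expected payoff is (1/2)·12 + (1/4)·10 + (1/4)·1 = 35/4.
The keeper minimizes the kicker's payoff; the smallest is 11/4, so the best response is Left.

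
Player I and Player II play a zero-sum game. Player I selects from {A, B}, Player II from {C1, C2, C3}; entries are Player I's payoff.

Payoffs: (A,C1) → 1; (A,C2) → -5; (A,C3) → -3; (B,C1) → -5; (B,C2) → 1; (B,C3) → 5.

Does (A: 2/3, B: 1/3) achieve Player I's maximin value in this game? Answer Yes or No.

Against C1 this mix gives (2/3)·1 + (1/3)·(-5) = -1.
Against C2 this mix gives (2/3)·(-5) + (1/3)·1 = -3.
Against C3 this mix gives (2/3)·(-3) + (1/3)·5 = -1/3.
Player II will play C2, holding Player I to -3. Shifting weight toward the row that does better against C2 would raise this floor (the equalizing mix achieves -2 against both C2 and C1), so the proposed strategy is not optimal.

No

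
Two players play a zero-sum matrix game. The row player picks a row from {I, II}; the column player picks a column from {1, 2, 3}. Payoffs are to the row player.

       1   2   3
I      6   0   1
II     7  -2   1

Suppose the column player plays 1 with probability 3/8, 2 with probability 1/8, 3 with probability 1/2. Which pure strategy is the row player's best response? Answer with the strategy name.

Expected payoff of I: (3/8)·6 + (1/8)·0 + (1/2)·1 = 11/4.
Expected payoff of II: (3/8)·7 + (1/8)·(-2) + (1/2)·1 = 23/8.
The largest is 23/8, so the row player's best response is II.

II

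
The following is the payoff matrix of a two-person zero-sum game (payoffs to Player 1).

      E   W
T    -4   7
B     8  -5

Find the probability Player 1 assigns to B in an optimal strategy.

11/24

Row minima: T → -4, B → -5; maximin = -4.
Column maxima: E → 8, W → 7; minimax = 7.
-4 ≠ 7, so there is no saddle point; optimal play is mixed.
Let Player 1 play T with probability p. Expected payoff against E: (-4)p + 8(1−p) = −12p + 8; against W: 7p + (-5)(1−p) = 12p − 5.
Setting these equal: −12p + 8 = 12p − 5 ⇒ −24p = -13 ⇒ p = 13/24, and the value is (-12)·(13/24) + 8 = 3/2.
For Player 2: with q = P(E), equating T's and B's payoffs gives −11q + 7 = 13q − 5 ⇒ q = 1/2.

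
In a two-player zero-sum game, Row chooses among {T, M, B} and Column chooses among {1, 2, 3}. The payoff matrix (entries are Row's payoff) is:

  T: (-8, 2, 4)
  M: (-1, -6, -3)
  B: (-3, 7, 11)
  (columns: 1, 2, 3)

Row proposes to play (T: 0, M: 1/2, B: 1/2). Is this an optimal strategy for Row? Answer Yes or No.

Against 1 this mix gives (1/2)·(-1) + (1/2)·(-3) = -2.
Against 2 this mix gives (1/2)·(-6) + (1/2)·7 = 1/2.
Against 3 this mix gives (1/2)·(-3) + (1/2)·11 = 4.
Column will play 1, holding Row to -2. Shifting weight toward the row that does better against 1 would raise this floor (the equalizing mix achieves -5/3 against both 1 and 2), so the proposed strategy is not optimal.

No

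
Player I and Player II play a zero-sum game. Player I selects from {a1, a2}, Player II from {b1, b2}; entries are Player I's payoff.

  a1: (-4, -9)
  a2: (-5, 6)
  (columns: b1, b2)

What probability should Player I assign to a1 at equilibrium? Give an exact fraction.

11/16

Row minima: a1 → -9, a2 → -5; maximin = -5.
Column maxima: b1 → -4, b2 → 6; minimax = -4.
-5 ≠ -4, so there is no saddle point; optimal play is mixed.
Let Player I play a1 with probability p. Expected payoff against b1: (-4)p + (-5)(1−p) = p − 5; against b2: (-9)p + 6(1−p) = −15p + 6.
Setting these equal: p − 5 = −15p + 6 ⇒ 16p = 11 ⇒ p = 11/16, and the value is (1)·(11/16) − 5 = -69/16.
For Player II: with q = P(b1), equating a1's and a2's payoffs gives 5q − 9 = −11q + 6 ⇒ q = 15/16.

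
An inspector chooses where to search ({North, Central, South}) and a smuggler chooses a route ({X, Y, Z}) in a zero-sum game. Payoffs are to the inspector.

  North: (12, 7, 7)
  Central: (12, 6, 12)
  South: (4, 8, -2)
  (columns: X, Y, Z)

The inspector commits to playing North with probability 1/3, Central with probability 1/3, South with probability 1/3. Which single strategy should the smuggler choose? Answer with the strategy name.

Z

If the smuggler plays X, the inspector's expected payoff is (1/3)·12 + (1/3)·12 + (1/3)·4 = 28/3.
If the smuggler plays Y, the inspector's expected payoff is (1/3)·7 + (1/3)·6 + (1/3)·8 = 7.
If the smuggler plays Z, the inspector's expected payoff is (1/3)·7 + (1/3)·12 + (1/3)·(-2) = 17/3.
The smuggler minimizes the inspector's payoff; the smallest is 17/3, so the best response is Z.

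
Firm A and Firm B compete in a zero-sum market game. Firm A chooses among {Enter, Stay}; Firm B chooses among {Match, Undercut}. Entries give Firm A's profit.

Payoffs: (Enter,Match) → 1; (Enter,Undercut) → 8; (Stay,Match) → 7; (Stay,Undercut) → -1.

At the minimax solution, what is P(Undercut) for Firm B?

Row minima: Enter → 1, Stay → -1; maximin = 1.
Column maxima: Match → 7, Undercut → 8; minimax = 7.
1 ≠ 7, so there is no saddle point; optimal play is mixed.
Let Firm A play Enter with probability p. Expected payoff against Match: 1p + 7(1−p) = −6p + 7; against Undercut: 8p + (-1)(1−p) = 9p − 1.
Setting these equal: −6p + 7 = 9p − 1 ⇒ −15p = -8 ⇒ p = 8/15, and the value is (-6)·(8/15) + 7 = 19/5.
For Firm B: with q = P(Match), equating Enter's and Stay's payoffs gives −7q + 8 = 8q − 1 ⇒ q = 3/5.

2/5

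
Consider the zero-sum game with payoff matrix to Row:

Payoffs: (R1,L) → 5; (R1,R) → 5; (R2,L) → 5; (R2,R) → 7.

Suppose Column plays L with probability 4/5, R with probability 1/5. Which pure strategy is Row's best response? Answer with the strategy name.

R2

Expected payoff of R1: (4/5)·5 + (1/5)·5 = 5.
Expected payoff of R2: (4/5)·5 + (1/5)·7 = 27/5.
The largest is 27/5, so Row's best response is R2.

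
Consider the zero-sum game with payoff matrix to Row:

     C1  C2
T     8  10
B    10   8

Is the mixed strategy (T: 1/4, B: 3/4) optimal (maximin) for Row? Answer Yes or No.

Against C1 this mix gives (1/4)·8 + (3/4)·10 = 19/2.
Against C2 this mix gives (1/4)·10 + (3/4)·8 = 17/2.
Column will play C2, holding Row to 17/2. Shifting weight toward the row that does better against C2 would raise this floor (the equalizing mix achieves 9 against both C2 and C1), so the proposed strategy is not optimal.

No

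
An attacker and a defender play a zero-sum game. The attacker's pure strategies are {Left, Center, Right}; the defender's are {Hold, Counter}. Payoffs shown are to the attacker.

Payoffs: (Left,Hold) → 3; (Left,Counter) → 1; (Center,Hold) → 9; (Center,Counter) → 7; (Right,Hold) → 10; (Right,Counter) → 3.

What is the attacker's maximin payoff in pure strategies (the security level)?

Row minima: Left → 1, Center → 7, Right → 3.
The best of these is 7.

7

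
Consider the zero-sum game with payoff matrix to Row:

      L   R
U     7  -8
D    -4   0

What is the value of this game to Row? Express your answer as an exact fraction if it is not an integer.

-32/19

Row minima: U → -8, D → -4; maximin = -4.
Column maxima: L → 7, R → 0; minimax = 0.
-4 ≠ 0, so there is no saddle point; optimal play is mixed.
Let Row play U with probability p. Expected payoff against L: 7p + (-4)(1−p) = 11p − 4; against R: (-8)p + 0(1−p) = −8p.
Setting these equal: 11p − 4 = −8p ⇒ 19p = 4 ⇒ p = 4/19, and the value is (11)·(4/19) − 4 = -32/19.
For Column: with q = P(L), equating U's and D's payoffs gives 15q − 8 = −4q ⇒ q = 8/19.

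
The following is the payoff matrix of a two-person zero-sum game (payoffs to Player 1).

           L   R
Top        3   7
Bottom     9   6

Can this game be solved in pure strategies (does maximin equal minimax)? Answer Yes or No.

Row minima: Top → 3, Bottom → 6; maximin = 6.
Column maxima: L → 9, R → 7; minimax = 7.
6 ≠ 7, so no pure-strategy equilibrium exists.

No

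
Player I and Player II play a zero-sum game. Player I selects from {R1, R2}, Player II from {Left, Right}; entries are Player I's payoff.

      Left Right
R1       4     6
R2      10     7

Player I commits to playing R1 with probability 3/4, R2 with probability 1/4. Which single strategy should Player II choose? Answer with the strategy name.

Left

If Player II plays Left, Player I's expected payoff is (3/4)·4 + (1/4)·10 = 11/2.
If Player II plays Right, Player I's expected payoff is (3/4)·6 + (1/4)·7 = 25/4.
Player II minimizes Player I's payoff; the smallest is 11/2, so the best response is Left.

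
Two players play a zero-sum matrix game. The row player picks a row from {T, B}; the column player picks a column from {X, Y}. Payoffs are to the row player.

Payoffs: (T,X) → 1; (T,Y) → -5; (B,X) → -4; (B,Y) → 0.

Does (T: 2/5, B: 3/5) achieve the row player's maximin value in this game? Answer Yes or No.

Against X this mix gives (2/5)·1 + (3/5)·(-4) = -2.
Against Y this mix gives (2/5)·(-5) + (3/5)·0 = -2.
All of the column player's active replies (X, Y) yield -2, and no column does worse for the row player. The mix makes the column player indifferent and guarantees -2, so it is optimal.

Yes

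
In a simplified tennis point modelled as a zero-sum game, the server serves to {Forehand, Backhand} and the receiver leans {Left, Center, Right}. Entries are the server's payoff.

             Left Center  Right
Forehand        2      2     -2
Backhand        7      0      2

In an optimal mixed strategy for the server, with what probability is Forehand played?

1/3

Row minima: Forehand → -2, Backhand → 0; maximin = 0.
Column maxima: Left → 7, Center → 2, Right → 2; minimax = 2.
0 ≠ 2, so there is no saddle point; optimal play is mixed.
Left is strictly dominated by Right (it gives the server strictly more in every row), so the receiver never plays it.
On the remaining 2×2 (Forehand, Backhand vs Center, Right):
Let the server play Forehand with probability p. Expected payoff against Center: 2p + 0(1−p) = 2p; against Right: (-2)p + 2(1−p) = −4p + 2.
Setting these equal: 2p = −4p + 2 ⇒ 6p = 2 ⇒ p = 1/3, and the value is (2)·(1/3) = 2/3.
For the receiver: with q = P(Center), equating Forehand's and Backhand's payoffs gives 4q − 2 = −2q + 2 ⇒ q = 2/3.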